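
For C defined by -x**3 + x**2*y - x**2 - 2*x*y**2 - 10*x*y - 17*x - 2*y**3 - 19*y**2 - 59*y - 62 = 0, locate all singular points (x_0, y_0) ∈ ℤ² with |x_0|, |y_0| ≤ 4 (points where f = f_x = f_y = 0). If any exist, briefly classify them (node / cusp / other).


Singular points: {(-1, -3)}; classification: node.

Compute partial derivatives:
  f_x = -3*x**2 + 2*x*y - 2*x - 2*y**2 - 10*y - 17.
  f_y = x**2 - 4*x*y - 10*x - 6*y**2 - 38*y - 59.
Scan x_0 ∈ {−4, ..., 4}. For each x_0, f_y(x_0, y) is a polynomial in y; find its integer roots y ∈ {−4, ..., 4}, then test f_x and f at those candidates.
  x = -4: f_y(-4, y) = -6*y**2 - 22*y - 3; no integer root y with |y| ≤ 4.
  x = -3: f_y(-3, y) = -6*y**2 - 26*y - 20; vanishes at y ∈ {-1}. (-3, -1): f_x = -24 ≠ 0.
  x = -2: f_y(-2, y) = -6*y**2 - 30*y - 35; no integer root y with |y| ≤ 4.
  x = -1: f_y(-1, y) = -6*y**2 - 34*y - 48; vanishes at y ∈ {-3}. (-1, -3): f_x = 0, f = 0 — SINGULAR.
  x = 0: f_y(0, y) = -6*y**2 - 38*y - 59; no integer root y with |y| ≤ 4.
  x = 1: f_y(1, y) = -6*y**2 - 42*y - 68; no integer root y with |y| ≤ 4.
  x = 2: f_y(2, y) = -6*y**2 - 46*y - 75; no integer root y with |y| ≤ 4.
  x = 3: f_y(3, y) = -6*y**2 - 50*y - 80; no integer root y with |y| ≤ 4.
  x = 4: f_y(4, y) = -6*y**2 - 54*y - 83; no integer root y with |y| ≤ 4.
Only singular point on the grid: (-1, -3).
Classify: substitute x = -1 + u, y = -3 + v and expand: f = -u**3 + u**2*v - u**2 - 2*u*v**2 - 2*v**3 + v**2.
No constant or linear terms (consistent with a singular point). Quadratic part: -u**2 + v**2. Cubic part: -u**3 + u**2*v - 2*u*v**2 - 2*v**3.
The quadratic part v**2 - u**2 = (v − u)(v + u) splits into two distinct linear factors, so there are two distinct tangent lines y − -3 = ±(x − -1) — this is a node (ordinary double point).
Classification: node.


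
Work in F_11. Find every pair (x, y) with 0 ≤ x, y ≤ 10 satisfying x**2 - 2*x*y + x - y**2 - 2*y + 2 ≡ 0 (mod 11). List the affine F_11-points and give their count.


Affine F_11-points: {(0, 4), (0, 5), (4, 0), (4, 1), (6, 0), (6, 8), (7, 2), (7, 4), (8, 1), (8, 3), (9, 5), (9, 8)}; count = 12.

For each of the 121 pairs (x, y) ∈ F_11², evaluate f(x, y) mod 11. Record the zeros.
  x = 0: [0↦2, 1↦10, 2↦5, 3↦9, 4↦0, 5↦0, 6↦9, 7↦5, 8↦10, 9↦2, 10↦3]  zeros at y ∈ {4, 5}
  x = 1: [0↦4, 1↦10, 2↦3, 3↦5, 4↦5, 5↦3, 6↦10, 7↦4, 8↦7, 9↦8, 10↦7]  zeros at y ∈ ∅
  x = 2: [0↦8, 1↦1, 2↦3, 3↦3, 4↦1, 5↦8, 6↦2, 7↦5, 8↦6, 9↦5, 10↦2]  zeros at y ∈ ∅
  x = 3: [0↦3, 1↦5, 2↦5, 3↦3, 4↦10, 5↦4, 6↦7, 7↦8, 8↦7, 9↦4, 10↦10]  zeros at y ∈ ∅
  x = 4: [0↦0, 1↦0, 2↦9, 3↦5, 4↦10, 5↦2, 6↦3, 7↦2, 8↦10, 9↦5, 10↦9]  zeros at y ∈ {0, 1}
  x = 5: [0↦10, 1↦8, 2↦4, 3↦9, 4↦1, 5↦2, 6↦1, 7↦9, 8↦4, 9↦8, 10↦10]  zeros at y ∈ ∅
  x = 6: [0↦0, 1↦7, 2↦1, 3↦4, 4↦5, 5↦4, 6↦1, 7↦7, 8↦0, 9↦2, 10↦2]  zeros at y ∈ {0, 8}
  x = 7: [0↦3, 1↦8, 2↦0, 3↦1, 4↦0, 5↦8, 6↦3, 7↦7, 8↦9, 9↦9, 10↦7]  zeros at y ∈ {2, 4}
  x = 8: [0↦8, 1↦0, 2↦1, 3↦0, 4↦8, 5↦3, 6↦7, 7↦9, 8↦9, 9↦7, 10↦3]  zeros at y ∈ {1, 3}
  x = 9: [0↦4, 1↦5, 2↦4, 3↦1, 4↦7, 5↦0, 6↦2, 7↦2, 8↦0, 9↦7, 10↦1]  zeros at y ∈ {5, 8}
  x = 10: [0↦2, 1↦1, 2↦9, 3↦4, 4↦8, 5↦10, 6↦10, 7↦8, 8↦4, 9↦9, 10↦1]  zeros at y ∈ ∅
Collecting zeros: affine points = {(0, 4), (0, 5), (4, 0), (4, 1), (6, 0), (6, 8), (7, 2), (7, 4), (8, 1), (8, 3), (9, 5), (9, 8)}.
Total count |C(F_11)_aff| = 12.


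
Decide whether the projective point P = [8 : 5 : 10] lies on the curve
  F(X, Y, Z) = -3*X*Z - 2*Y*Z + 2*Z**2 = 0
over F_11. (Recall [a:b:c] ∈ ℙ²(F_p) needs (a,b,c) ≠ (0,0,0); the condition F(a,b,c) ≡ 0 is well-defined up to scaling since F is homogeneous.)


F(8,5,10) ≡ 3 (mod 11); P is NOT on the curve.

Evaluate F(8, 5, 10) term-by-term (mod 11).
  -3*X*Z ↦ -3·8·1·10 = -240
  -2*Y*Z ↦ -2·1·5·10 = -100
  2*Z**2 ↦ 2·1·1·100 = 200
Sum: F(8, 5, 10) = (-240) + (-100) + (200) = -140.
Reducing mod 11: -140 ≡ 3 (mod 11).
Since F(a, b, c) ≡ 3 ≠ 0 (mod 11), P does NOT lie on the curve.


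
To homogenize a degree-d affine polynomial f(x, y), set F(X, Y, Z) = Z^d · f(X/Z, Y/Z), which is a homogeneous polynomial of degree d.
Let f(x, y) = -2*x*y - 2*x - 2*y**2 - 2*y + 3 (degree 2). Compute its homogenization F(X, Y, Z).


F(X, Y, Z) = -2*X*Y - 2*X*Z - 2*Y**2 - 2*Y*Z + 3*Z**2

deg(f) = 2.
Substitute x = X/Z, y = Y/Z into f, then multiply by Z^2.
  monomial -2·x^1·y^1 ↦ -2·X^1·Y^1·Z^0.
  monomial -2·x^1·y^0 ↦ -2·X^1·Y^0·Z^1.
  monomial -2·x^0·y^2 ↦ -2·X^0·Y^2·Z^0.
  monomial -2·x^0·y^1 ↦ -2·X^0·Y^1·Z^1.
  monomial 3·x^0·y^0 ↦ 3·X^0·Y^0·Z^2.
Collecting: F(X, Y, Z) = -2*X*Y - 2*X*Z - 2*Y**2 - 2*Y*Z + 3*Z**2.


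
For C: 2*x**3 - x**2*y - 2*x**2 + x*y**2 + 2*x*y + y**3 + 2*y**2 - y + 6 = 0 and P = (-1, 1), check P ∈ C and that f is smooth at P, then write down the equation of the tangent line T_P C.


Tangent line at P: 15*x + y + 14 = 0.

Step 1: f(-1, 1) = 0, so P lies on C.
Step 2: partial derivatives
  f_x(x, y) = 6*x**2 - 2*x*y - 4*x + y**2 + 2*y, f_y(x, y) = -x**2 + 2*x*y + 2*x + 3*y**2 + 4*y - 1.
  f_x(P) = 15, f_y(P) = 1 (gradient nonzero, so P is smooth).
Step 3: tangent line at P: 15·(x − -1) + 1·(y − 1) = 0.
Expanding: 15*x + y + 14 = 0.


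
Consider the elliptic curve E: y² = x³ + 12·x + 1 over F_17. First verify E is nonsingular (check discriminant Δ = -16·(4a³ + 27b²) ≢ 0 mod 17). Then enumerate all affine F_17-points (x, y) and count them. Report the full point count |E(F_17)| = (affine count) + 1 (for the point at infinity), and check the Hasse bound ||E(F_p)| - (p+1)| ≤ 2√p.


Affine points = {(0, 1), (0, 16), (2, 4), (2, 13), (3, 8), (3, 9), (5, 4), (5, 13), (6, 0), (10, 4), (10, 13), (11, 6), (11, 11), (13, 5), (13, 12)}; affine count = 15; |E(F_17)| = 16.

Discriminant check: Δ ∝ 4a³ + 27b² = 4·12³ + 27·1² = 4·1728 + 27·1 ≡ 3 (mod 17). Nonzero ⇒ E is nonsingular.
For each x ∈ F_17, compute rhs = x³ + 12·x + 1 mod 17, then count y ∈ F_17 with y² ≡ rhs.
  x = 0: rhs = 1, matching y values: 1, 16 (2 points).
  x = 1: rhs = 14, matching y values: none (0 points).
  x = 2: rhs = 16, matching y values: 4, 13 (2 points).
  x = 3: rhs = 13, matching y values: 8, 9 (2 points).
  x = 4: rhs = 11, matching y values: none (0 points).
  x = 5: rhs = 16, matching y values: 4, 13 (2 points).
  x = 6: rhs = 0, matching y values: 0 (1 points).
  x = 7: rhs = 3, matching y values: none (0 points).
  x = 8: rhs = 14, matching y values: none (0 points).
  x = 9: rhs = 5, matching y values: none (0 points).
  x = 10: rhs = 16, matching y values: 4, 13 (2 points).
  x = 11: rhs = 2, matching y values: 6, 11 (2 points).
  x = 12: rhs = 3, matching y values: none (0 points).
  x = 13: rhs = 8, matching y values: 5, 12 (2 points).
  x = 14: rhs = 6, matching y values: none (0 points).
  x = 15: rhs = 3, matching y values: none (0 points).
  x = 16: rhs = 5, matching y values: none (0 points).
Total affine count: 15.
Full point count |E(F_17)| = 15 + 1 = 16.
Hasse bound: |16 − (17+1)| = |-2| = 2 ≤ 2√17 ≈ 8.2462 ✓.


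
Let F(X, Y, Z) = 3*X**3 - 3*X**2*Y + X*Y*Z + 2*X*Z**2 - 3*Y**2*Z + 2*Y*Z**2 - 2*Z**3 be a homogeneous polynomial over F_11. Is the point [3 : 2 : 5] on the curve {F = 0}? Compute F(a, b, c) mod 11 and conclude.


F(3,2,5) ≡ 8 (mod 11); P is NOT on the curve.

Evaluate F(3, 2, 5) term-by-term (mod 11).
  3*X**3 ↦ 3·27·1·1 = 81
  -3*X**2*Y ↦ -3·9·2·1 = -54
  X*Y*Z ↦ 1·3·2·5 = 30
  2*X*Z**2 ↦ 2·3·1·25 = 150
  -3*Y**2*Z ↦ -3·1·4·5 = -60
  2*Y*Z**2 ↦ 2·1·2·25 = 100
  -2*Z**3 ↦ -2·1·1·125 = -250
Sum: F(3, 2, 5) = (81) + (-54) + (30) + (150) + (-60) + (100) + (-250) = -3.
Reducing mod 11: -3 ≡ 8 (mod 11).
Since F(a, b, c) ≡ 8 ≠ 0 (mod 11), P does NOT lie on the curve.


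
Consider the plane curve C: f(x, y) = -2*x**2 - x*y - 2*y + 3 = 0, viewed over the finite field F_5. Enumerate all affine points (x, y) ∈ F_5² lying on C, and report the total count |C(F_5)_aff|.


Affine F_5-points: {(0, 4), (1, 2), (2, 0), (3, 0), (3, 1), (3, 2), (3, 3), (3, 4), (4, 1)}; count = 9.

For each of the 25 pairs (x, y) ∈ F_5², evaluate f(x, y) mod 5. Record the zeros.
  x = 0: [0↦3, 1↦1, 2↦4, 3↦2, 4↦0]  zeros at y ∈ {4}
  x = 1: [0↦1, 1↦3, 2↦0, 3↦2, 4↦4]  zeros at y ∈ {2}
  x = 2: [0↦0, 1↦1, 2↦2, 3↦3, 4↦4]  zeros at y ∈ {0}
  x = 3: [0↦0, 1↦0, 2↦0, 3↦0, 4↦0]  zeros at y ∈ {0, 1, 2, 3, 4}
  x = 4: [0↦1, 1↦0, 2↦4, 3↦3, 4↦2]  zeros at y ∈ {1}
Collecting zeros: affine points = {(0, 4), (1, 2), (2, 0), (3, 0), (3, 1), (3, 2), (3, 3), (3, 4), (4, 1)}.
Total count |C(F_5)_aff| = 9.


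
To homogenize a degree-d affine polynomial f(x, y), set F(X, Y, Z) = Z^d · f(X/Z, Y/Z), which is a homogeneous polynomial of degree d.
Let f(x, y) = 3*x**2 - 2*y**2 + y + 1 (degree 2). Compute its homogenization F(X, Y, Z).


F(X, Y, Z) = 3*X**2 - 2*Y**2 + Y*Z + Z**2

deg(f) = 2.
Substitute x = X/Z, y = Y/Z into f, then multiply by Z^2.
  monomial 3·x^2·y^0 ↦ 3·X^2·Y^0·Z^0.
  monomial -2·x^0·y^2 ↦ -2·X^0·Y^2·Z^0.
  monomial 1·x^0·y^1 ↦ 1·X^0·Y^1·Z^1.
  monomial 1·x^0·y^0 ↦ 1·X^0·Y^0·Z^2.
Collecting: F(X, Y, Z) = 3*X**2 - 2*Y**2 + Y*Z + Z**2.


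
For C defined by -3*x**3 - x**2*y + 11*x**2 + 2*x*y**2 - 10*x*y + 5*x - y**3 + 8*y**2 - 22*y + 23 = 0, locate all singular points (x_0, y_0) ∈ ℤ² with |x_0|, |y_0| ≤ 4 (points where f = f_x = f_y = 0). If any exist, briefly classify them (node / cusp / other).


Singular points: {(1, 3)}; classification: node.

Compute partial derivatives:
  f_x = -9*x**2 - 2*x*y + 22*x + 2*y**2 - 10*y + 5.
  f_y = -x**2 + 4*x*y - 10*x - 3*y**2 + 16*y - 22.
Scan x_0 ∈ {−4, ..., 4}. For each x_0, f_y(x_0, y) is a polynomial in y; find its integer roots y ∈ {−4, ..., 4}, then test f_x and f at those candidates.
  x = -4: f_y(-4, y) = 2 - 3*y**2; no integer root y with |y| ≤ 4.
  x = -3: f_y(-3, y) = -3*y**2 + 4*y - 1; vanishes at y ∈ {1}. (-3, 1): f_x = -144 ≠ 0.
  x = -2: f_y(-2, y) = -3*y**2 + 8*y - 6; no integer root y with |y| ≤ 4.
  x = -1: f_y(-1, y) = -3*y**2 + 12*y - 13; no integer root y with |y| ≤ 4.
  x = 0: f_y(0, y) = -3*y**2 + 16*y - 22; no integer root y with |y| ≤ 4.
  x = 1: f_y(1, y) = -3*y**2 + 20*y - 33; vanishes at y ∈ {3}. (1, 3): f_x = 0, f = 0 — SINGULAR.
  x = 2: f_y(2, y) = -3*y**2 + 24*y - 46; no integer root y with |y| ≤ 4.
  x = 3: f_y(3, y) = -3*y**2 + 28*y - 61; no integer root y with |y| ≤ 4.
  x = 4: f_y(4, y) = -3*y**2 + 32*y - 78; no integer root y with |y| ≤ 4.
Only singular point on the grid: (1, 3).
Classify: substitute x = 1 + u, y = 3 + v and expand: f = -3*u**3 - u**2*v - u**2 + 2*u*v**2 - v**3 + v**2.
No constant or linear terms (consistent with a singular point). Quadratic part: -u**2 + v**2. Cubic part: -3*u**3 - u**2*v + 2*u*v**2 - v**3.
The quadratic part v**2 - u**2 = (v − u)(v + u) splits into two distinct linear factors, so there are two distinct tangent lines y − 3 = ±(x − 1) — this is a node (ordinary double point).
Classification: node.


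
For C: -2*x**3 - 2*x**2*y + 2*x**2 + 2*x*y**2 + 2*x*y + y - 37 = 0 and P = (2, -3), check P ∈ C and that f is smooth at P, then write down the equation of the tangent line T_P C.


Tangent line at P: 20*x - 27*y - 121 = 0.

Step 1: f(2, -3) = 0, so P lies on C.
Step 2: partial derivatives
  f_x(x, y) = -6*x**2 - 4*x*y + 4*x + 2*y**2 + 2*y, f_y(x, y) = -2*x**2 + 4*x*y + 2*x + 1.
  f_x(P) = 20, f_y(P) = -27 (gradient nonzero, so P is smooth).
Step 3: tangent line at P: 20·(x − 2) + -27·(y − -3) = 0.
Expanding: 20*x - 27*y - 121 = 0.


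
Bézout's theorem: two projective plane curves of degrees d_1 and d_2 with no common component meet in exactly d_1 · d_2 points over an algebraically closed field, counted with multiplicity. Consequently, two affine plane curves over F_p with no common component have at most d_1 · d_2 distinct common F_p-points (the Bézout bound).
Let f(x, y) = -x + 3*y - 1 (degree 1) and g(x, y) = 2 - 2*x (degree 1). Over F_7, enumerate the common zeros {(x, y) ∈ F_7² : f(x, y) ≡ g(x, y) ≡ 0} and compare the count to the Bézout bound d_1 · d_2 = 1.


Common zeros: {(1, 3)}; count = 1; Bézout bound = 1.

deg(f) = 1, deg(g) = 1, so Bézout bound = 1.
Scan x ∈ F_7. For each x, list the y ∈ F_7 with f(x, y) ≡ 0 and those with g(x, y) ≡ 0 (mod 7); the common zeros in that column are the intersection.
  x = 0: f ≡ 0 at y ∈ {5}; g ≡ 0 at y ∈ ∅; common: ∅.
  x = 1: f ≡ 0 at y ∈ {3}; g ≡ 0 at y ∈ {0, 1, 2, 3, 4, 5, 6}; common: {3}.
  x = 2: f ≡ 0 at y ∈ {1}; g ≡ 0 at y ∈ ∅; common: ∅.
  x = 3: f ≡ 0 at y ∈ {6}; g ≡ 0 at y ∈ ∅; common: ∅.
  x = 4: f ≡ 0 at y ∈ {4}; g ≡ 0 at y ∈ ∅; common: ∅.
  x = 5: f ≡ 0 at y ∈ {2}; g ≡ 0 at y ∈ ∅; common: ∅.
  x = 6: f ≡ 0 at y ∈ {0}; g ≡ 0 at y ∈ ∅; common: ∅.
Collecting: common zeros = {(1, 3)}, so the count is 1.
Comparison with the Bézout bound: 1 ≤ 1 = deg(f)·deg(g), as expected for curves with no common component (the bound is attained).


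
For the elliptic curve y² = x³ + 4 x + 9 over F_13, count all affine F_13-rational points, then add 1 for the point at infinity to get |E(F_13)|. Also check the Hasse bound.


Affine points = {(0, 3), (0, 10), (1, 1), (1, 12), (2, 5), (2, 8), (3, 3), (3, 10), (7, 4), (7, 9), (10, 3), (10, 10), (12, 2), (12, 11)}; affine count = 14; |E(F_13)| = 15.

Discriminant check: Δ ∝ 4a³ + 27b² = 4·4³ + 27·9² = 4·64 + 27·81 ≡ 12 (mod 13). Nonzero ⇒ E is nonsingular.
For each x ∈ F_13, compute rhs = x³ + 4·x + 9 mod 13, then count y ∈ F_13 with y² ≡ rhs.
  x = 0: rhs = 9, matching y values: 3, 10 (2 points).
  x = 1: rhs = 1, matching y values: 1, 12 (2 points).
  x = 2: rhs = 12, matching y values: 5, 8 (2 points).
  x = 3: rhs = 9, matching y values: 3, 10 (2 points).
  x = 4: rhs = 11, matching y values: none (0 points).
  x = 5: rhs = 11, matching y values: none (0 points).
  x = 6: rhs = 2, matching y values: none (0 points).
  x = 7: rhs = 3, matching y values: 4, 9 (2 points).
  x = 8: rhs = 7, matching y values: none (0 points).
  x = 9: rhs = 7, matching y values: none (0 points).
  x = 10: rhs = 9, matching y values: 3, 10 (2 points).
  x = 11: rhs = 6, matching y values: none (0 points).
  x = 12: rhs = 4, matching y values: 2, 11 (2 points).
Total affine count: 14.
Full point count |E(F_13)| = 14 + 1 = 15.
Hasse bound: |15 − (13+1)| = |1| = 1 ≤ 2√13 ≈ 7.2111 ✓.


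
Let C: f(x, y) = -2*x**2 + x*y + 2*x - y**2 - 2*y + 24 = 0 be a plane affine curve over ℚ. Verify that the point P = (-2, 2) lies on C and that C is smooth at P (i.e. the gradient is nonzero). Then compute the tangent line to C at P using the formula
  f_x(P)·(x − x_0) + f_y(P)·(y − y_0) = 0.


Tangent line at P: 12*x - 8*y + 40 = 0.

Step 1: f(-2, 2) = 0, so P lies on C.
Step 2: partial derivatives
  f_x(x, y) = -4*x + y + 2, f_y(x, y) = x - 2*y - 2.
  f_x(P) = 12, f_y(P) = -8 (gradient nonzero, so P is smooth).
Step 3: tangent line at P: 12·(x − -2) + -8·(y − 2) = 0.
Expanding: 12*x - 8*y + 40 = 0.


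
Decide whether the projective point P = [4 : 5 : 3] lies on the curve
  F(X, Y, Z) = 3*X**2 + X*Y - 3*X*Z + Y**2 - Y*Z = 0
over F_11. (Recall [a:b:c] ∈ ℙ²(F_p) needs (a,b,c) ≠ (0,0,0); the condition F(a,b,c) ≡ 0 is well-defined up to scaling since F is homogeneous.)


F(4,5,3) ≡ 9 (mod 11); P is NOT on the curve.

Evaluate F(4, 5, 3) term-by-term (mod 11).
  3*X**2 ↦ 3·16·1·1 = 48
  X*Y ↦ 1·4·5·1 = 20
  -3*X*Z ↦ -3·4·1·3 = -36
  Y**2 ↦ 1·1·25·1 = 25
  -Y*Z ↦ -1·1·5·3 = -15
Sum: F(4, 5, 3) = (48) + (20) + (-36) + (25) + (-15) = 42.
Reducing mod 11: 42 ≡ 9 (mod 11).
Since F(a, b, c) ≡ 9 ≠ 0 (mod 11), P does NOT lie on the curve.


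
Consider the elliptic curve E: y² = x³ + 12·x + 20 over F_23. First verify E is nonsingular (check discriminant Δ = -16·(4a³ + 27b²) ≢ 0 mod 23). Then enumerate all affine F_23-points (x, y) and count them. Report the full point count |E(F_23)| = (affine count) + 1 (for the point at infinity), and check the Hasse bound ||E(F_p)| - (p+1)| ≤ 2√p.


Affine points = {(2, 11), (2, 12), (6, 3), (6, 20), (9, 11), (9, 12), (10, 6), (10, 17), (12, 11), (12, 12), (13, 2), (13, 21), (17, 10), (17, 13), (19, 0), (20, 7), (20, 16)}; affine count = 17; |E(F_23)| = 18.

Discriminant check: Δ ∝ 4a³ + 27b² = 4·12³ + 27·20² = 4·1728 + 27·400 ≡ 2 (mod 23). Nonzero ⇒ E is nonsingular.
For each x ∈ F_23, compute rhs = x³ + 12·x + 20 mod 23, then count y ∈ F_23 with y² ≡ rhs.
  x = 0: rhs = 20, matching y values: none (0 points).
  x = 1: rhs = 10, matching y values: none (0 points).
  x = 2: rhs = 6, matching y values: 11, 12 (2 points).
  x = 3: rhs = 14, matching y values: none (0 points).
  x = 4: rhs = 17, matching y values: none (0 points).
  x = 5: rhs = 21, matching y values: none (0 points).
  x = 6: rhs = 9, matching y values: 3, 20 (2 points).
  x = 7: rhs = 10, matching y values: none (0 points).
  x = 8: rhs = 7, matching y values: none (0 points).
  x = 9: rhs = 6, matching y values: 11, 12 (2 points).
  x = 10: rhs = 13, matching y values: 6, 17 (2 points).
  x = 11: rhs = 11, matching y values: none (0 points).
  x = 12: rhs = 6, matching y values: 11, 12 (2 points).
  x = 13: rhs = 4, matching y values: 2, 21 (2 points).
  x = 14: rhs = 11, matching y values: none (0 points).
  x = 15: rhs = 10, matching y values: none (0 points).
  x = 16: rhs = 7, matching y values: none (0 points).
  x = 17: rhs = 8, matching y values: 10, 13 (2 points).
  x = 18: rhs = 19, matching y values: none (0 points).
  x = 19: rhs = 0, matching y values: 0 (1 points).
  x = 20: rhs = 3, matching y values: 7, 16 (2 points).
  x = 21: rhs = 11, matching y values: none (0 points).
  x = 22: rhs = 7, matching y values: none (0 points).
Total affine count: 17.
Full point count |E(F_23)| = 17 + 1 = 18.
Hasse bound: |18 − (23+1)| = |-6| = 6 ≤ 2√23 ≈ 9.5917 ✓.


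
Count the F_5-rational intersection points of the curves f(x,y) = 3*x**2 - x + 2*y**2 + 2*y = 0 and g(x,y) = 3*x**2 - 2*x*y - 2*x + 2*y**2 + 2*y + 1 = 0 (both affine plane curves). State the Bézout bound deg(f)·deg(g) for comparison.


Common zeros: ∅; count = 0; Bézout bound = 4.

deg(f) = 2, deg(g) = 2, so Bézout bound = 4.
Scan x ∈ F_5. For each x, list the y ∈ F_5 with f(x, y) ≡ 0 and those with g(x, y) ≡ 0 (mod 5); the common zeros in that column are the intersection.
  x = 0: f ≡ 0 at y ∈ {0, 4}; g ≡ 0 at y ∈ {1, 3}; common: ∅.
  x = 1: f ≡ 0 at y ∈ ∅; g ≡ 0 at y ∈ {2, 3}; common: ∅.
  x = 2: f ≡ 0 at y ∈ {0, 4}; g ≡ 0 at y ∈ ∅; common: ∅.
  x = 3: f ≡ 0 at y ∈ ∅; g ≡ 0 at y ∈ {1}; common: ∅.
  x = 4: f ≡ 0 at y ∈ ∅; g ≡ 0 at y ∈ ∅; common: ∅.
Collecting: common zeros = ∅, so the count is 0.
Comparison with the Bézout bound: 0 ≤ 4 = deg(f)·deg(g), as expected for curves with no common component (the affine F_5-count falls short of the bound because intersections may lie at infinity, over extension fields, or carry multiplicity).


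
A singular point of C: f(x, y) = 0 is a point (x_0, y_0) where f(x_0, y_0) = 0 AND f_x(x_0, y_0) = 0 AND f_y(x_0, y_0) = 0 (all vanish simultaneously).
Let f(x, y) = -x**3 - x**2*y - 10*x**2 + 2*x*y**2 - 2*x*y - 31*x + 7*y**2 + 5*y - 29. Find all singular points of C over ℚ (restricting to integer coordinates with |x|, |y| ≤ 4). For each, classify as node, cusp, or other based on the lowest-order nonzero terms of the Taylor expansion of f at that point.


Singular points: {(-3, -1)}; classification: cusp.

Compute partial derivatives:
  f_x = -3*x**2 - 2*x*y - 20*x + 2*y**2 - 2*y - 31.
  f_y = -x**2 + 4*x*y - 2*x + 14*y + 5.
Scan x_0 ∈ {−4, ..., 4}. For each x_0, f_y(x_0, y) is a polynomial in y; find its integer roots y ∈ {−4, ..., 4}, then test f_x and f at those candidates.
  x = -4: f_y(-4, y) = -2*y - 3; no integer root y with |y| ≤ 4.
  x = -3: f_y(-3, y) = 2*y + 2; vanishes at y ∈ {-1}. (-3, -1): f_x = 0, f = 0 — SINGULAR.
  x = -2: f_y(-2, y) = 6*y + 5; no integer root y with |y| ≤ 4.
  x = -1: f_y(-1, y) = 10*y + 6; no integer root y with |y| ≤ 4.
  x = 0: f_y(0, y) = 14*y + 5; no integer root y with |y| ≤ 4.
  x = 1: f_y(1, y) = 18*y + 2; no integer root y with |y| ≤ 4.
  x = 2: f_y(2, y) = 22*y - 3; no integer root y with |y| ≤ 4.
  x = 3: f_y(3, y) = 26*y - 10; no integer root y with |y| ≤ 4.
  x = 4: f_y(4, y) = 30*y - 19; no integer root y with |y| ≤ 4.
Only singular point on the grid: (-3, -1).
Classify: substitute x = -3 + u, y = -1 + v and expand: f = -u**3 - u**2*v + 2*u*v**2 + v**2.
No constant or linear terms (consistent with a singular point). Quadratic part: v**2. Cubic part: -u**3 - u**2*v + 2*u*v**2.
The quadratic part v**2 is a perfect square, so there is a single (double) tangent line v = 0, i.e. y = -1. Restricting the cubic part to that line (v = 0) leaves -u**3 ≠ 0, so f is not divisible by v and the branch is v² ≈ u**3 to lowest order — this is a cusp.
Classification: cusp.


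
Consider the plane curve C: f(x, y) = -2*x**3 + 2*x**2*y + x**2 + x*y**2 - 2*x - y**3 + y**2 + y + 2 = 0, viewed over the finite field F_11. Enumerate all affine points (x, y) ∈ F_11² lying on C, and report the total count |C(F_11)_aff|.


Affine F_11-points: {(0, 2), (4, 6), (6, 4), (7, 0), (7, 8), (8, 9), (9, 1), (10, 3)}; count = 8.

For each of the 121 pairs (x, y) ∈ F_11², evaluate f(x, y) mod 11. Record the zeros.
  x = 0: [0↦2, 1↦3, 2↦0, 3↦9, 4↦2, 5↦6, 6↦4, 7↦1, 8↦2, 9↦1, 10↦3]  zeros at y ∈ {2}
  x = 1: [0↦10, 1↦3, 2↦5, 3↦10, 4↦1, 5↦5, 6↦5, 7↦6, 8↦2, 9↦9, 10↦10]  zeros at y ∈ ∅
  x = 2: [0↦8, 1↦8, 2↦8, 3↦2, 4↦6, 5↦3, 6↦9, 7↦7, 8↦2, 9↦10, 10↦3]  zeros at y ∈ ∅
  x = 3: [0↦6, 1↦6, 2↦8, 3↦6, 4↦5, 5↦10, 6↦4, 7↦3, 8↦1, 9↦3, 10↦3]  zeros at y ∈ ∅
  x = 4: [0↦3, 1↦7, 2↦4, 3↦10, 4↦8, 5↦3, 6↦0, 7↦4, 8↦9, 9↦9, 10↦9]  zeros at y ∈ {6}
  x = 5: [0↦9, 1↦10, 2↦6, 3↦2, 4↦3, 5↦3, 6↦7, 7↦9, 8↦3, 9↦5, 10↦9]  zeros at y ∈ ∅
  x = 6: [0↦1, 1↦3, 2↦2, 3↦3, 4↦0, 5↦9, 6↦2, 7↦6, 8↦4, 9↦1, 10↦2]  zeros at y ∈ {4}
  x = 7: [0↦0, 1↦7, 2↦2, 3↦1, 4↦9, 5↦9, 6↦6, 7↦5, 8↦0, 9↦7, 10↦9]  zeros at y ∈ {0, 8}
  x = 8: [0↦5, 1↦10, 2↦5, 3↦6, 4↦7, 5↦2, 6↦7, 7↦5, 8↦1, 9↦0, 10↦7]  zeros at y ∈ {9}
  x = 9: [0↦4, 1↦0, 2↦10, 3↦6, 4↦4, 5↦9, 6↦4, 7↦5, 8↦6, 9↦1, 10↦6]  zeros at y ∈ {1}
  x = 10: [0↦7, 1↦9, 2↦5, 3↦0, 4↦10, 5↦7, 6↦7, 7↦4, 8↦3, 9↦9, 10↦5]  zeros at y ∈ {3}
Collecting zeros: affine points = {(0, 2), (4, 6), (6, 4), (7, 0), (7, 8), (8, 9), (9, 1), (10, 3)}.
Total count |C(F_11)_aff| = 8.


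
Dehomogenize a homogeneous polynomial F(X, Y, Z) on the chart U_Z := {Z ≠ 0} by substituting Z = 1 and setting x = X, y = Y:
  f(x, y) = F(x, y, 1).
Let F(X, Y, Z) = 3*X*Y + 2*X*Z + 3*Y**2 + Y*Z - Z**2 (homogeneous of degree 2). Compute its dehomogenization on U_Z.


f(x, y) = 3*x*y + 2*x + 3*y**2 + y - 1

On U_Z we set Z = 1. Each monomial c·X^i·Y^j·Z^k in F becomes c·x^i·y^j·1^k = c·x^i·y^j.
Substituting Z = 1: F(X, Y, 1) = 3*x*y + 2*x + 3*y**2 + y - 1.
Note: deg(f) ≤ deg(F) = 2; strict inequality happens when F is divisible by Z (lost terms).


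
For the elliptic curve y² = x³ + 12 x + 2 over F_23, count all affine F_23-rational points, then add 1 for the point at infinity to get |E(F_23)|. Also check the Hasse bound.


Affine points = {(0, 5), (0, 18), (5, 7), (5, 16), (8, 9), (8, 14), (10, 8), (10, 15), (11, 4), (11, 19), (13, 3), (13, 20), (14, 4), (14, 19), (16, 9), (16, 14), (17, 6), (17, 17), (18, 1), (18, 22), (20, 10), (20, 13), (21, 4), (21, 19), (22, 9), (22, 14)}; affine count = 26; |E(F_23)| = 27.

Discriminant check: Δ ∝ 4a³ + 27b² = 4·12³ + 27·2² = 4·1728 + 27·4 ≡ 5 (mod 23). Nonzero ⇒ E is nonsingular.
For each x ∈ F_23, compute rhs = x³ + 12·x + 2 mod 23, then count y ∈ F_23 with y² ≡ rhs.
  x = 0: rhs = 2, matching y values: 5, 18 (2 points).
  x = 1: rhs = 15, matching y values: none (0 points).
  x = 2: rhs = 11, matching y values: none (0 points).
  x = 3: rhs = 19, matching y values: none (0 points).
  x = 4: rhs = 22, matching y values: none (0 points).
  x = 5: rhs = 3, matching y values: 7, 16 (2 points).
  x = 6: rhs = 14, matching y values: none (0 points).
  x = 7: rhs = 15, matching y values: none (0 points).
  x = 8: rhs = 12, matching y values: 9, 14 (2 points).
  x = 9: rhs = 11, matching y values: none (0 points).
  x = 10: rhs = 18, matching y values: 8, 15 (2 points).
  x = 11: rhs = 16, matching y values: 4, 19 (2 points).
  x = 12: rhs = 11, matching y values: none (0 points).
  x = 13: rhs = 9, matching y values: 3, 20 (2 points).
  x = 14: rhs = 16, matching y values: 4, 19 (2 points).
  x = 15: rhs = 15, matching y values: none (0 points).
  x = 16: rhs = 12, matching y values: 9, 14 (2 points).
  x = 17: rhs = 13, matching y values: 6, 17 (2 points).
  x = 18: rhs = 1, matching y values: 1, 22 (2 points).
  x = 19: rhs = 5, matching y values: none (0 points).
  x = 20: rhs = 8, matching y values: 10, 13 (2 points).
  x = 21: rhs = 16, matching y values: 4, 19 (2 points).
  x = 22: rhs = 12, matching y values: 9, 14 (2 points).
Total affine count: 26.
Full point count |E(F_23)| = 26 + 1 = 27.
Hasse bound: |27 − (23+1)| = |3| = 3 ≤ 2√23 ≈ 9.5917 ✓.


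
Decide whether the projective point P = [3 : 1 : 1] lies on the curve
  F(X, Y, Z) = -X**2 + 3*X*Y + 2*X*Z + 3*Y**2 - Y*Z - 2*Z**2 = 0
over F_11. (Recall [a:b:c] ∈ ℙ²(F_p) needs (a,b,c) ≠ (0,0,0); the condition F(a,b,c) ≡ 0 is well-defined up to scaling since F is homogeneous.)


F(3,1,1) ≡ 6 (mod 11); P is NOT on the curve.

Evaluate F(3, 1, 1) term-by-term (mod 11).
  -X**2 ↦ -1·9·1·1 = -9
  3*X*Y ↦ 3·3·1·1 = 9
  2*X*Z ↦ 2·3·1·1 = 6
  3*Y**2 ↦ 3·1·1·1 = 3
  -Y*Z ↦ -1·1·1·1 = -1
  -2*Z**2 ↦ -2·1·1·1 = -2
Sum: F(3, 1, 1) = (-9) + (9) + (6) + (3) + (-1) + (-2) = 6.
Reducing mod 11: 6 ≡ 6 (mod 11).
Since F(a, b, c) ≡ 6 ≠ 0 (mod 11), P does NOT lie on the curve.


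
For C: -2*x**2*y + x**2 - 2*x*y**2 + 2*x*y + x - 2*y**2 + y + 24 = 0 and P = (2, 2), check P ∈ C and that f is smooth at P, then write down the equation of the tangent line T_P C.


Tangent line at P: -15*x - 27*y + 84 = 0.

Step 1: f(2, 2) = 0, so P lies on C.
Step 2: partial derivatives
  f_x(x, y) = -4*x*y + 2*x - 2*y**2 + 2*y + 1, f_y(x, y) = -2*x**2 - 4*x*y + 2*x - 4*y + 1.
  f_x(P) = -15, f_y(P) = -27 (gradient nonzero, so P is smooth).
Step 3: tangent line at P: -15·(x − 2) + -27·(y − 2) = 0.
Expanding: -15*x - 27*y + 84 = 0.


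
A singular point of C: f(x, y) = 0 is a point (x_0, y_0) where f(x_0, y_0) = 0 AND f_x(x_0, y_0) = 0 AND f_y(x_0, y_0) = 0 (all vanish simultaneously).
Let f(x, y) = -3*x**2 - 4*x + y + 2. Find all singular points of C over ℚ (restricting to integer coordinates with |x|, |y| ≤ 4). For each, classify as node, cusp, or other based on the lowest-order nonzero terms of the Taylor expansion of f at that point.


No singular points in the scanned grid; C is smooth there.

Compute partial derivatives:
  f_x = -6*x - 4.
  f_y = 1.
f_y = 1 is a nonzero constant, so f_y never vanishes: no point (x, y) can satisfy f = f_x = f_y = 0. In particular no (x, y) ∈ {−4, ..., 4}² is singular; the curve is smooth.


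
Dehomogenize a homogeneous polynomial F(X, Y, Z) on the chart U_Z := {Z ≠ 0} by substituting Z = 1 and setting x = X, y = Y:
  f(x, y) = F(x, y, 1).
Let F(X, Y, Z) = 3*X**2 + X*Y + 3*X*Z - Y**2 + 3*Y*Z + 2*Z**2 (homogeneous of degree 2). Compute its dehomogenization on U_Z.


f(x, y) = 3*x**2 + x*y + 3*x - y**2 + 3*y + 2

On U_Z we set Z = 1. Each monomial c·X^i·Y^j·Z^k in F becomes c·x^i·y^j·1^k = c·x^i·y^j.
Substituting Z = 1: F(X, Y, 1) = 3*x**2 + x*y + 3*x - y**2 + 3*y + 2.
Note: deg(f) ≤ deg(F) = 2; strict inequality happens when F is divisible by Z (lost terms).


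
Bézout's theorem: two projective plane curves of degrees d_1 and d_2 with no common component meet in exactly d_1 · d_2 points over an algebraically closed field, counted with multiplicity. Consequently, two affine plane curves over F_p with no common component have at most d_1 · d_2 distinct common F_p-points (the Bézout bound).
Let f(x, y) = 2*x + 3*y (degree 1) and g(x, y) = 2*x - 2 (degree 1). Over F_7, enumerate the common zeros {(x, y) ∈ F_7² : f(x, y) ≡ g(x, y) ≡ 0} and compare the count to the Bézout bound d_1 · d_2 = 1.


Common zeros: {(1, 4)}; count = 1; Bézout bound = 1.

deg(f) = 1, deg(g) = 1, so Bézout bound = 1.
Scan x ∈ F_7. For each x, list the y ∈ F_7 with f(x, y) ≡ 0 and those with g(x, y) ≡ 0 (mod 7); the common zeros in that column are the intersection.
  x = 0: f ≡ 0 at y ∈ {0}; g ≡ 0 at y ∈ ∅; common: ∅.
  x = 1: f ≡ 0 at y ∈ {4}; g ≡ 0 at y ∈ {0, 1, 2, 3, 4, 5, 6}; common: {4}.
  x = 2: f ≡ 0 at y ∈ {1}; g ≡ 0 at y ∈ ∅; common: ∅.
  x = 3: f ≡ 0 at y ∈ {5}; g ≡ 0 at y ∈ ∅; common: ∅.
  x = 4: f ≡ 0 at y ∈ {2}; g ≡ 0 at y ∈ ∅; common: ∅.
  x = 5: f ≡ 0 at y ∈ {6}; g ≡ 0 at y ∈ ∅; common: ∅.
  x = 6: f ≡ 0 at y ∈ {3}; g ≡ 0 at y ∈ ∅; common: ∅.
Collecting: common zeros = {(1, 4)}, so the count is 1.
Comparison with the Bézout bound: 1 ≤ 1 = deg(f)·deg(g), as expected for curves with no common component (the bound is attained).


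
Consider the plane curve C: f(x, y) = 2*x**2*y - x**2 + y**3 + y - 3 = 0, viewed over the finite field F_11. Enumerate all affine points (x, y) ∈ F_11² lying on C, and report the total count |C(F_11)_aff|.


Affine F_11-points: {(0, 8), (1, 1), (2, 9), (4, 2), (5, 5), (6, 5), (7, 2), (9, 9), (10, 1)}; count = 9.

For each of the 121 pairs (x, y) ∈ F_11², evaluate f(x, y) mod 11. Record the zeros.
  x = 0: [0↦8, 1↦10, 2↦7, 3↦5, 4↦10, 5↦6, 6↦10, 7↦6, 8↦0, 9↦9, 10↦6]  zeros at y ∈ {8}
  x = 1: [0↦7, 1↦0, 2↦10, 3↦10, 4↦6, 5↦4, 6↦10, 7↦8, 8↦4, 9↦4, 10↦3]  zeros at y ∈ {1}
  x = 2: [0↦4, 1↦3, 2↦8, 3↦3, 4↦5, 5↦9, 6↦10, 7↦3, 8↦5, 9↦0, 10↦5]  zeros at y ∈ {9}
  x = 3: [0↦10, 1↦8, 2↦1, 3↦6, 4↦7, 5↦10, 6↦10, 7↦2, 8↦3, 9↦8, 10↦1]  zeros at y ∈ ∅
  x = 4: [0↦3, 1↦4, 2↦0, 3↦8, 4↦1, 5↦7, 6↦10, 7↦5, 8↦9, 9↦6, 10↦2]  zeros at y ∈ {2}
  x = 5: [0↦5, 1↦2, 2↦5, 3↦9, 4↦9, 5↦0, 6↦10, 7↦1, 8↦1, 9↦5, 10↦8]  zeros at y ∈ {5}
  x = 6: [0↦5, 1↦2, 2↦5, 3↦9, 4↦9, 5↦0, 6↦10, 7↦1, 8↦1, 9↦5, 10↦8]  zeros at y ∈ {5}
  x = 7: [0↦3, 1↦4, 2↦0, 3↦8, 4↦1, 5↦7, 6↦10, 7↦5, 8↦9, 9↦6, 10↦2]  zeros at y ∈ {2}
  x = 8: [0↦10, 1↦8, 2↦1, 3↦6, 4↦7, 5↦10, 6↦10, 7↦2, 8↦3, 9↦8, 10↦1]  zeros at y ∈ ∅
  x = 9: [0↦4, 1↦3, 2↦8, 3↦3, 4↦5, 5↦9, 6↦10, 7↦3, 8↦5, 9↦0, 10↦5]  zeros at y ∈ {9}
  x = 10: [0↦7, 1↦0, 2↦10, 3↦10, 4↦6, 5↦4, 6↦10, 7↦8, 8↦4, 9↦4, 10↦3]  zeros at y ∈ {1}
Collecting zeros: affine points = {(0, 8), (1, 1), (2, 9), (4, 2), (5, 5), (6, 5), (7, 2), (9, 9), (10, 1)}.
Total count |C(F_11)_aff| = 9.


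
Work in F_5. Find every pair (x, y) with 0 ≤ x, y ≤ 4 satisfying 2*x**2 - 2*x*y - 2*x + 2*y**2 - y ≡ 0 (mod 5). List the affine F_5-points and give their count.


Affine F_5-points: {(0, 0), (0, 3), (1, 0), (1, 4), (4, 3), (4, 4)}; count = 6.

For each of the 25 pairs (x, y) ∈ F_5², evaluate f(x, y) mod 5. Record the zeros.
  x = 0: [0↦0, 1↦1, 2↦1, 3↦0, 4↦3]  zeros at y ∈ {0, 3}
  x = 1: [0↦0, 1↦4, 2↦2, 3↦4, 4↦0]  zeros at y ∈ {0, 4}
  x = 2: [0↦4, 1↦1, 2↦2, 3↦2, 4↦1]  zeros at y ∈ ∅
  x = 3: [0↦2, 1↦2, 2↦1, 3↦4, 4↦1]  zeros at y ∈ ∅
  x = 4: [0↦4, 1↦2, 2↦4, 3↦0, 4↦0]  zeros at y ∈ {3, 4}
Collecting zeros: affine points = {(0, 0), (0, 3), (1, 0), (1, 4), (4, 3), (4, 4)}.
Total count |C(F_5)_aff| = 6.


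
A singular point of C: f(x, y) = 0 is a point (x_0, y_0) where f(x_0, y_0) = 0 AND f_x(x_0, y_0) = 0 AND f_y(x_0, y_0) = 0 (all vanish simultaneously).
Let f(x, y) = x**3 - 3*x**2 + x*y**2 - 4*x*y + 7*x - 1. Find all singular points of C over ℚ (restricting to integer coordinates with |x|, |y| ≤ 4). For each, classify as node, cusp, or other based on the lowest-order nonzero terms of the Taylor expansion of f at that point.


Singular points: {(1, 2)}; classification: cusp.

Compute partial derivatives:
  f_x = 3*x**2 - 6*x + y**2 - 4*y + 7.
  f_y = 2*x*y - 4*x.
Scan x_0 ∈ {−4, ..., 4}. For each x_0, f_y(x_0, y) is a polynomial in y; find its integer roots y ∈ {−4, ..., 4}, then test f_x and f at those candidates.
  x = -4: f_y(-4, y) = 16 - 8*y; vanishes at y ∈ {2}. (-4, 2): f_x = 75 ≠ 0.
  x = -3: f_y(-3, y) = 12 - 6*y; vanishes at y ∈ {2}. (-3, 2): f_x = 48 ≠ 0.
  x = -2: f_y(-2, y) = 8 - 4*y; vanishes at y ∈ {2}. (-2, 2): f_x = 27 ≠ 0.
  x = -1: f_y(-1, y) = 4 - 2*y; vanishes at y ∈ {2}. (-1, 2): f_x = 12 ≠ 0.
  x = 0: f_y(0, y) = 0; vanishes at y ∈ {-4, -3, -2, -1, 0, 1, 2, 3, 4}. (0, -4): f_x = 39 ≠ 0; (0, -3): f_x = 28 ≠ 0; (0, -2): f_x = 19 ≠ 0; (0, -1): f_x = 12 ≠ 0; (0, 0): f_x = 7 ≠ 0; (0, 1): f_x = 4 ≠ 0; (0, 2): f_x = 3 ≠ 0; (0, 3): f_x = 4 ≠ 0; (0, 4): f_x = 7 ≠ 0.
  x = 1: f_y(1, y) = 2*y - 4; vanishes at y ∈ {2}. (1, 2): f_x = 0, f = 0 — SINGULAR.
  x = 2: f_y(2, y) = 4*y - 8; vanishes at y ∈ {2}. (2, 2): f_x = 3 ≠ 0.
  x = 3: f_y(3, y) = 6*y - 12; vanishes at y ∈ {2}. (3, 2): f_x = 12 ≠ 0.
  x = 4: f_y(4, y) = 8*y - 16; vanishes at y ∈ {2}. (4, 2): f_x = 27 ≠ 0.
Only singular point on the grid: (1, 2).
Classify: substitute x = 1 + u, y = 2 + v and expand: f = u**3 + u*v**2 + v**2.
No constant or linear terms (consistent with a singular point). Quadratic part: v**2. Cubic part: u**3 + u*v**2.
The quadratic part v**2 is a perfect square, so there is a single (double) tangent line v = 0, i.e. y = 2. Restricting the cubic part to that line (v = 0) leaves u**3 ≠ 0, so f is not divisible by v and the branch is v² ≈ -u**3 to lowest order — this is a cusp.
Classification: cusp.


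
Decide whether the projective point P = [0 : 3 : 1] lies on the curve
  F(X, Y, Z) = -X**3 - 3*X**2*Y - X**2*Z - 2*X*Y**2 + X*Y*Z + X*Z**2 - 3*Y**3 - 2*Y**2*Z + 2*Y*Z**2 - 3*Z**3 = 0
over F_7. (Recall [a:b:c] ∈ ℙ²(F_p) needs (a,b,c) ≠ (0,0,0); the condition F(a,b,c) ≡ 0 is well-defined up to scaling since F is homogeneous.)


F(0,3,1) ≡ 2 (mod 7); P is NOT on the curve.

Evaluate F(0, 3, 1) term-by-term (mod 7).
  -X**3 ↦ -1·0·1·1 = 0
  -3*X**2*Y ↦ -3·0·3·1 = 0
  -X**2*Z ↦ -1·0·1·1 = 0
  -2*X*Y**2 ↦ -2·0·9·1 = 0
  X*Y*Z ↦ 1·0·3·1 = 0
  X*Z**2 ↦ 1·0·1·1 = 0
  -3*Y**3 ↦ -3·1·27·1 = -81
  -2*Y**2*Z ↦ -2·1·9·1 = -18
  2*Y*Z**2 ↦ 2·1·3·1 = 6
  -3*Z**3 ↦ -3·1·1·1 = -3
Sum: F(0, 3, 1) = (0) + (0) + (0) + (0) + (0) + (0) + (-81) + (-18) + (6) + (-3) = -96.
Reducing mod 7: -96 ≡ 2 (mod 7).
Since F(a, b, c) ≡ 2 ≠ 0 (mod 7), P does NOT lie on the curve.


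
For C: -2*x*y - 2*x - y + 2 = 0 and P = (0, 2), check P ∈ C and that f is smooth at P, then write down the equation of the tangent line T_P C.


Tangent line at P: -6*x - y + 2 = 0.

Step 1: f(0, 2) = 0, so P lies on C.
Step 2: partial derivatives
  f_x(x, y) = -2*y - 2, f_y(x, y) = -2*x - 1.
  f_x(P) = -6, f_y(P) = -1 (gradient nonzero, so P is smooth).
Step 3: tangent line at P: -6·(x − 0) + -1·(y − 2) = 0.
Expanding: -6*x - y + 2 = 0.


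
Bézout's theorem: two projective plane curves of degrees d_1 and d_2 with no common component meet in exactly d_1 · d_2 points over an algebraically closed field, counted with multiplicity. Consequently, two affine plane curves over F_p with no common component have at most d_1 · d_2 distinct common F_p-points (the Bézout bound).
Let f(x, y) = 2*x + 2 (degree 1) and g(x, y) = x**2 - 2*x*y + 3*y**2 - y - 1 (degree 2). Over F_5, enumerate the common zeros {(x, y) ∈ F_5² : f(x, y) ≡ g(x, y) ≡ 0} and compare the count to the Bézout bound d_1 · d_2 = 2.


Common zeros: {(4, 0), (4, 3)}; count = 2; Bézout bound = 2.

deg(f) = 1, deg(g) = 2, so Bézout bound = 2.
Scan x ∈ F_5. For each x, list the y ∈ F_5 with f(x, y) ≡ 0 and those with g(x, y) ≡ 0 (mod 5); the common zeros in that column are the intersection.
  x = 0: f ≡ 0 at y ∈ ∅; g ≡ 0 at y ∈ ∅; common: ∅.
  x = 1: f ≡ 0 at y ∈ ∅; g ≡ 0 at y ∈ {0, 1}; common: ∅.
  x = 2: f ≡ 0 at y ∈ ∅; g ≡ 0 at y ∈ {2, 3}; common: ∅.
  x = 3: f ≡ 0 at y ∈ ∅; g ≡ 0 at y ∈ ∅; common: ∅.
  x = 4: f ≡ 0 at y ∈ {0, 1, 2, 3, 4}; g ≡ 0 at y ∈ {0, 3}; common: {0, 3}.
Collecting: common zeros = {(4, 0), (4, 3)}, so the count is 2.
Comparison with the Bézout bound: 2 ≤ 2 = deg(f)·deg(g), as expected for curves with no common component (the bound is attained).


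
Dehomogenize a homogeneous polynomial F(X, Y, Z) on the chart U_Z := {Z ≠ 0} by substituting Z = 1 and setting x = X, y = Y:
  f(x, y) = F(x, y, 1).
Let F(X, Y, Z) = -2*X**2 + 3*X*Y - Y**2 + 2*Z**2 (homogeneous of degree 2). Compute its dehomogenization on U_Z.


f(x, y) = -2*x**2 + 3*x*y - y**2 + 2

On U_Z we set Z = 1. Each monomial c·X^i·Y^j·Z^k in F becomes c·x^i·y^j·1^k = c·x^i·y^j.
Substituting Z = 1: F(X, Y, 1) = -2*x**2 + 3*x*y - y**2 + 2.
Note: deg(f) ≤ deg(F) = 2; strict inequality happens when F is divisible by Z (lost terms).


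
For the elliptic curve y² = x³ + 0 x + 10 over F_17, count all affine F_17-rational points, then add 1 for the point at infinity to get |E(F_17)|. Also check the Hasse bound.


Affine points = {(2, 1), (2, 16), (5, 4), (5, 13), (7, 8), (7, 9), (9, 5), (9, 12), (11, 7), (11, 10), (12, 2), (12, 15), (14, 0), (15, 6), (15, 11), (16, 3), (16, 14)}; affine count = 17; |E(F_17)| = 18.

Discriminant check: Δ ∝ 4a³ + 27b² = 4·0³ + 27·10² = 4·0 + 27·100 ≡ 14 (mod 17). Nonzero ⇒ E is nonsingular.
For each x ∈ F_17, compute rhs = x³ + 0·x + 10 mod 17, then count y ∈ F_17 with y² ≡ rhs.
  x = 0: rhs = 10, matching y values: none (0 points).
  x = 1: rhs = 11, matching y values: none (0 points).
  x = 2: rhs = 1, matching y values: 1, 16 (2 points).
  x = 3: rhs = 3, matching y values: none (0 points).
  x = 4: rhs = 6, matching y values: none (0 points).
  x = 5: rhs = 16, matching y values: 4, 13 (2 points).
  x = 6: rhs = 5, matching y values: none (0 points).
  x = 7: rhs = 13, matching y values: 8, 9 (2 points).
  x = 8: rhs = 12, matching y values: none (0 points).
  x = 9: rhs = 8, matching y values: 5, 12 (2 points).
  x = 10: rhs = 7, matching y values: none (0 points).
  x = 11: rhs = 15, matching y values: 7, 10 (2 points).
  x = 12: rhs = 4, matching y values: 2, 15 (2 points).
  x = 13: rhs = 14, matching y values: none (0 points).
  x = 14: rhs = 0, matching y values: 0 (1 points).
  x = 15: rhs = 2, matching y values: 6, 11 (2 points).
  x = 16: rhs = 9, matching y values: 3, 14 (2 points).
Total affine count: 17.
Full point count |E(F_17)| = 17 + 1 = 18.
Hasse bound: |18 − (17+1)| = |0| = 0 ≤ 2√17 ≈ 8.2462 ✓.


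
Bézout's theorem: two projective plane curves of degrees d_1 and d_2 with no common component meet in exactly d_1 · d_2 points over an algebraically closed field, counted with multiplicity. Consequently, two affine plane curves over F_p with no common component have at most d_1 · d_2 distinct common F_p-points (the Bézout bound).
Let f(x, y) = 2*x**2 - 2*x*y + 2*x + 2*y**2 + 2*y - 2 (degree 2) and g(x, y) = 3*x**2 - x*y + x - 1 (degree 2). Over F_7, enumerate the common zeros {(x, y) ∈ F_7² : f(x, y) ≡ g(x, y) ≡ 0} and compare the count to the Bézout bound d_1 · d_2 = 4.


Common zeros: ∅; count = 0; Bézout bound = 4.

deg(f) = 2, deg(g) = 2, so Bézout bound = 4.
Scan x ∈ F_7. For each x, list the y ∈ F_7 with f(x, y) ≡ 0 and those with g(x, y) ≡ 0 (mod 7); the common zeros in that column are the intersection.
  x = 0: f ≡ 0 at y ∈ ∅; g ≡ 0 at y ∈ ∅; common: ∅.
  x = 1: f ≡ 0 at y ∈ ∅; g ≡ 0 at y ∈ {3}; common: ∅.
  x = 2: f ≡ 0 at y ∈ {2, 6}; g ≡ 0 at y ∈ {3}; common: ∅.
  x = 3: f ≡ 0 at y ∈ {3, 6}; g ≡ 0 at y ∈ {5}; common: ∅.
  x = 4: f ≡ 0 at y ∈ ∅; g ≡ 0 at y ∈ {4}; common: ∅.
  x = 5: f ≡ 0 at y ∈ ∅; g ≡ 0 at y ∈ {6}; common: ∅.
  x = 6: f ≡ 0 at y ∈ {2, 3}; g ≡ 0 at y ∈ {6}; common: ∅.
Collecting: common zeros = ∅, so the count is 0.
Comparison with the Bézout bound: 0 ≤ 4 = deg(f)·deg(g), as expected for curves with no common component (the affine F_7-count falls short of the bound because intersections may lie at infinity, over extension fields, or carry multiplicity).
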